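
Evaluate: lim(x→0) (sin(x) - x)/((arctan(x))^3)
This is a 0/0 indeterminate form.

Apply L'Hôpital's rule: differentiate numerator and denominator separately.
  f(x) = -x + sin(x)   ⇒   f'(x) = cos(x) - 1
  g(x) = atan(x)^3   ⇒   g'(x) = 3·atan(x)^2/(x^2 + 1)
  lim(x→0) f'(x)/g'(x) = lim(x→0) (cos(x) - 1)/(3·atan(x)^2/(x^2 + 1))
  = -1/6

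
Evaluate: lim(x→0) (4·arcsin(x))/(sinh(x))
This is a 0/0 indeterminate form.

Apply L'Hôpital's rule: differentiate numerator and denominator separately.
  f(x) = 4·asin(x)   ⇒   f'(x) = 4/sqrt(1 - x^2)
  g(x) = sinh(x)   ⇒   g'(x) = cosh(x)
  lim(x→0) f'(x)/g'(x) = lim(x→0) (4/sqrt(1 - x^2))/(cosh(x))
  = 4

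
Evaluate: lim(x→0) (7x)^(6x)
This is an exponential indeterminate form.

For exponential indeterminate forms, take the natural log:
  Let L = lim(x→0) (7x)^(6x)
  Then ln(L) = lim(x→0) [exponent × ln(base)]
  Evaluate using L'Hôpital or standard limits, then exponentiate.
  L = 1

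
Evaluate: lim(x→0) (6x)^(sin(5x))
This is an exponential indeterminate form.

For exponential indeterminate forms, take the natural log:
  Let L = lim(x→0) (6x)^(sin(5x))
  Then ln(L) = lim(x→0) [exponent × ln(base)]
  Evaluate using L'Hôpital or standard limits, then exponentiate.
  L = 1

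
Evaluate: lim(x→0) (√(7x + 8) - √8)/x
This is a standard limit.

Factor or rationalize the expression:
  lim(x→0) (√(7x + 8) - √8)/x = 7·sqrt(2)/8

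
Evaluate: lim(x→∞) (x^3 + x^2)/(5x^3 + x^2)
This is an ∞/∞ indeterminate form.

Apply L'Hôpital's rule: differentiate numerator and denominator separately.
  f(x) = x^3 + x^2   ⇒   f'(x) = 3·x^2 + 2·x
  g(x) = 5·x^3 + x^2   ⇒   g'(x) = 15·x^2 + 2·x
  lim(x→∞) f'(x)/g'(x) = lim(x→∞) (3·x^2 + 2·x)/(15·x^2 + 2·x)
  = 1/5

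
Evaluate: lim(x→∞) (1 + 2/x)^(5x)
This is an exponential indeterminate form.

For exponential indeterminate forms, take the natural log:
  Let L = lim(x→∞) (1 + 2/x)^(5x)
  Then ln(L) = lim(x→∞) [exponent × ln(base)]
  Evaluate using L'Hôpital or standard limits, then exponentiate.
  L = e^(10)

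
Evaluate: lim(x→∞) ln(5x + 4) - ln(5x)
This is an ∞-∞ indeterminate form.

Combine fractions or rationalize to convert ∞-∞ to 0/0 form:
  lim(x→∞) ln(5x + 4) - ln(5x) = 0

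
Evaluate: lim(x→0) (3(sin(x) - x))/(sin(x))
This is a 0/0 indeterminate form.

Apply L'Hôpital's rule: differentiate numerator and denominator separately.
  f(x) = -3·x + 3·sin(x)   ⇒   f'(x) = 3·cos(x) - 3
  g(x) = sin(x)   ⇒   g'(x) = cos(x)
  lim(x→0) f'(x)/g'(x) = lim(x→0) (3·cos(x) - 3)/(cos(x))
  = 0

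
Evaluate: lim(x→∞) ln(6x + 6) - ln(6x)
This is an ∞-∞ indeterminate form.

Combine fractions or rationalize to convert ∞-∞ to 0/0 form:
  lim(x→∞) ln(6x + 6) - ln(6x) = 0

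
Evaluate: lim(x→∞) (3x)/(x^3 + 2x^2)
This is an ∞/∞ indeterminate form.

Apply L'Hôpital's rule: differentiate numerator and denominator separately.
  f(x) = 3·x   ⇒   f'(x) = 3
  g(x) = x^3 + 2·x^2   ⇒   g'(x) = 3·x^2 + 4·x
  lim(x→∞) f'(x)/g'(x) = lim(x→∞) (3)/(3·x^2 + 4·x)
  = 0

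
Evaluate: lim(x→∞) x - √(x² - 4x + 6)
This is an ∞-∞ indeterminate form.

Combine fractions or rationalize to convert ∞-∞ to 0/0 form:
  lim(x→∞) x - √(x² - 4x + 6) = 2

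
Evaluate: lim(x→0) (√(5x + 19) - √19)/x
This is a standard limit.

Factor or rationalize the expression:
  lim(x→0) (√(5x + 19) - √19)/x = 5·sqrt(19)/38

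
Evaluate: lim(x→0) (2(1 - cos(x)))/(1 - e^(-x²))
This is a 0/0 indeterminate form.

Apply L'Hôpital's rule: differentiate numerator and denominator separately.
  f(x) = 2 - 2·cos(x)   ⇒   f'(x) = 2·sin(x)
  g(x) = 1 - e^(-x^2)   ⇒   g'(x) = 2·x·e^(-x^2)
  lim(x→0) f'(x)/g'(x) = lim(x→0) (2·sin(x))/(2·x·e^(-x^2))
  = 1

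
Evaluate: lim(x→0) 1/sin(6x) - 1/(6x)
This is an ∞-∞ indeterminate form.

Combine fractions or rationalize to convert ∞-∞ to 0/0 form:
  lim(x→0) 1/sin(6x) - 1/(6x) = 0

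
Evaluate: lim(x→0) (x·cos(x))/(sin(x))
This is a 0/0 indeterminate form.

Apply L'Hôpital's rule: differentiate numerator and denominator separately.
  f(x) = x·cos(x)   ⇒   f'(x) = -x·sin(x) + cos(x)
  g(x) = sin(x)   ⇒   g'(x) = cos(x)
  lim(x→0) f'(x)/g'(x) = lim(x→0) (-x·sin(x) + cos(x))/(cos(x))
  = 1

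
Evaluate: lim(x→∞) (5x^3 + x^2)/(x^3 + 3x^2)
This is an ∞/∞ indeterminate form.

Apply L'Hôpital's rule: differentiate numerator and denominator separately.
  f(x) = 5·x^3 + x^2   ⇒   f'(x) = 15·x^2 + 2·x
  g(x) = x^3 + 3·x^2   ⇒   g'(x) = 3·x^2 + 6·x
  lim(x→∞) f'(x)/g'(x) = lim(x→∞) (15·x^2 + 2·x)/(3·x^2 + 6·x)
  = 5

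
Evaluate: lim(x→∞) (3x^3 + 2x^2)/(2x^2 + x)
This is an ∞/∞ indeterminate form.

Apply L'Hôpital's rule: differentiate numerator and denominator separately.
  f(x) = 3·x^3 + 2·x^2   ⇒   f'(x) = 9·x^2 + 4·x
  g(x) = 2·x^2 + x   ⇒   g'(x) = 4·x + 1
  lim(x→∞) f'(x)/g'(x) = lim(x→∞) (9·x^2 + 4·x)/(4·x + 1)
  = ∞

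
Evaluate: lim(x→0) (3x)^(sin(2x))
This is an exponential indeterminate form.

For exponential indeterminate forms, take the natural log:
  Let L = lim(x→0) (3x)^(sin(2x))
  Then ln(L) = lim(x→0) [exponent × ln(base)]
  Evaluate using L'Hôpital or standard limits, then exponentiate.
  L = 1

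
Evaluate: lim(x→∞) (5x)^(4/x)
This is an exponential indeterminate form.

For exponential indeterminate forms, take the natural log:
  Let L = lim(x→∞) (5x)^(4/x)
  Then ln(L) = lim(x→∞) [exponent × ln(base)]
  Evaluate using L'Hôpital or standard limits, then exponentiate.
  L = 1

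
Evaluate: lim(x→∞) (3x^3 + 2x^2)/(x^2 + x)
This is an ∞/∞ indeterminate form.

Apply L'Hôpital's rule: differentiate numerator and denominator separately.
  f(x) = 3·x^3 + 2·x^2   ⇒   f'(x) = 9·x^2 + 4·x
  g(x) = x^2 + x   ⇒   g'(x) = 2·x + 1
  lim(x→∞) f'(x)/g'(x) = lim(x→∞) (9·x^2 + 4·x)/(2·x + 1)
  = ∞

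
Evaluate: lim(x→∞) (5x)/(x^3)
This is an ∞/∞ indeterminate form.

Apply L'Hôpital's rule: differentiate numerator and denominator separately.
  f(x) = 5·x   ⇒   f'(x) = 5
  g(x) = x^3   ⇒   g'(x) = 3·x^2
  lim(x→∞) f'(x)/g'(x) = lim(x→∞) (5)/(3·x^2)
  = 0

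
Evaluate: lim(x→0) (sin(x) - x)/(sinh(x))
This is a 0/0 indeterminate form.

Apply L'Hôpital's rule: differentiate numerator and denominator separately.
  f(x) = -x + sin(x)   ⇒   f'(x) = cos(x) - 1
  g(x) = sinh(x)   ⇒   g'(x) = cosh(x)
  lim(x→0) f'(x)/g'(x) = lim(x→0) (cos(x) - 1)/(cosh(x))
  = 0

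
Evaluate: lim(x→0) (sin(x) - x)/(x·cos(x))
This is a 0/0 indeterminate form.

Apply L'Hôpital's rule: differentiate numerator and denominator separately.
  f(x) = -x + sin(x)   ⇒   f'(x) = cos(x) - 1
  g(x) = x·cos(x)   ⇒   g'(x) = -x·sin(x) + cos(x)
  lim(x→0) f'(x)/g'(x) = lim(x→0) (cos(x) - 1)/(-x·sin(x) + cos(x))
  = 0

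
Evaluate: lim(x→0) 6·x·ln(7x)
This is a 0·∞ indeterminate form.

Rewrite 0·∞ as a quotient (0/0 or ∞/∞ form), then apply L'Hôpital's rule:
  lim(x→0) 6·x·ln(7x) = 0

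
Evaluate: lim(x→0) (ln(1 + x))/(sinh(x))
This is a 0/0 indeterminate form.

Apply L'Hôpital's rule: differentiate numerator and denominator separately.
  f(x) = ln(x + 1)   ⇒   f'(x) = 1/(x + 1)
  g(x) = sinh(x)   ⇒   g'(x) = cosh(x)
  lim(x→0) f'(x)/g'(x) = lim(x→0) (1/(x + 1))/(cosh(x))
  = 1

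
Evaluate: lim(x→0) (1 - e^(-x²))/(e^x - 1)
This is a 0/0 indeterminate form.

Apply L'Hôpital's rule: differentiate numerator and denominator separately.
  f(x) = 1 - e^(-x^2)   ⇒   f'(x) = 2·x·e^(-x^2)
  g(x) = e^(x) - 1   ⇒   g'(x) = e^(x)
  lim(x→0) f'(x)/g'(x) = lim(x→0) (2·x·e^(-x^2))/(e^(x))
  = 0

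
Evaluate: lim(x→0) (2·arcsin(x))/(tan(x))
This is a 0/0 indeterminate form.

Apply L'Hôpital's rule: differentiate numerator and denominator separately.
  f(x) = 2·asin(x)   ⇒   f'(x) = 2/sqrt(1 - x^2)
  g(x) = tan(x)   ⇒   g'(x) = tan(x)^2 + 1
  lim(x→0) f'(x)/g'(x) = lim(x→0) (2/sqrt(1 - x^2))/(tan(x)^2 + 1)
  = 2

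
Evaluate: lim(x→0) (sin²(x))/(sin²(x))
This is a 0/0 indeterminate form.

Apply L'Hôpital's rule: differentiate numerator and denominator separately.
  f(x) = sin(x)^2   ⇒   f'(x) = 2·sin(x)·cos(x)
  g(x) = sin(x)^2   ⇒   g'(x) = 2·sin(x)·cos(x)
  lim(x→0) f'(x)/g'(x) = lim(x→0) (2·sin(x)·cos(x))/(2·sin(x)·cos(x))
  = 1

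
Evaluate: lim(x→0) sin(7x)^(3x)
This is an exponential indeterminate form.

For exponential indeterminate forms, take the natural log:
  Let L = lim(x→0) sin(7x)^(3x)
  Then ln(L) = lim(x→0) [exponent × ln(base)]
  Evaluate using L'Hôpital or standard limits, then exponentiate.
  L = 1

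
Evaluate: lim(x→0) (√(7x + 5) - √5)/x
This is a standard limit.

Factor or rationalize the expression:
  lim(x→0) (√(7x + 5) - √5)/x = 7·sqrt(5)/10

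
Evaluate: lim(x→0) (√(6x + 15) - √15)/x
This is a standard limit.

Factor or rationalize the expression:
  lim(x→0) (√(6x + 15) - √15)/x = sqrt(15)/5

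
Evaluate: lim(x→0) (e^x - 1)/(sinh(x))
This is a 0/0 indeterminate form.

Apply L'Hôpital's rule: differentiate numerator and denominator separately.
  f(x) = e^(x) - 1   ⇒   f'(x) = e^(x)
  g(x) = sinh(x)   ⇒   g'(x) = cosh(x)
  lim(x→0) f'(x)/g'(x) = lim(x→0) (e^(x))/(cosh(x))
  = 1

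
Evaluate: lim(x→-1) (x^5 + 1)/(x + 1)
This is a standard limit.

Factor or rationalize the expression:
  lim(x→-1) (x^5 + 1)/(x + 1) = 5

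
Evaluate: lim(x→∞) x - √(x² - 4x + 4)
This is an ∞-∞ indeterminate form.

Combine fractions or rationalize to convert ∞-∞ to 0/0 form:
  lim(x→∞) x - √(x² - 4x + 4) = 2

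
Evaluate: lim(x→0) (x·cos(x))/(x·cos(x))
This is a 0/0 indeterminate form.

Apply L'Hôpital's rule: differentiate numerator and denominator separately.
  f(x) = x·cos(x)   ⇒   f'(x) = -x·sin(x) + cos(x)
  g(x) = x·cos(x)   ⇒   g'(x) = -x·sin(x) + cos(x)
  lim(x→0) f'(x)/g'(x) = lim(x→0) (-x·sin(x) + cos(x))/(-x·sin(x) + cos(x))
  = 1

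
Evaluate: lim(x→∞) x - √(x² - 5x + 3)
This is an ∞-∞ indeterminate form.

Combine fractions or rationalize to convert ∞-∞ to 0/0 form:
  lim(x→∞) x - √(x² - 5x + 3) = 5/2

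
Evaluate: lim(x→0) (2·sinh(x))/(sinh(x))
This is a 0/0 indeterminate form.

Apply L'Hôpital's rule: differentiate numerator and denominator separately.
  f(x) = 2·sinh(x)   ⇒   f'(x) = 2·cosh(x)
  g(x) = sinh(x)   ⇒   g'(x) = cosh(x)
  lim(x→0) f'(x)/g'(x) = lim(x→0) (2·cosh(x))/(cosh(x))
  = 2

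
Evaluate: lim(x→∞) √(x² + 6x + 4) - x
This is an ∞-∞ indeterminate form.

Combine fractions or rationalize to convert ∞-∞ to 0/0 form:
  lim(x→∞) √(x² + 6x + 4) - x = 3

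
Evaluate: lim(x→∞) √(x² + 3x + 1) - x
This is an ∞-∞ indeterminate form.

Combine fractions or rationalize to convert ∞-∞ to 0/0 form:
  lim(x→∞) √(x² + 3x + 1) - x = 3/2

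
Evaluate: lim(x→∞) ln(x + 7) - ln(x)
This is an ∞-∞ indeterminate form.

Combine fractions or rationalize to convert ∞-∞ to 0/0 form:
  lim(x→∞) ln(x + 7) - ln(x) = 0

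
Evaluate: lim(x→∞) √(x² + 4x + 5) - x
This is an ∞-∞ indeterminate form.

Combine fractions or rationalize to convert ∞-∞ to 0/0 form:
  lim(x→∞) √(x² + 4x + 5) - x = 2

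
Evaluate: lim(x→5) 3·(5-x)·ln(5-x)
This is a 0·∞ indeterminate form.

Rewrite 0·∞ as a quotient (0/0 or ∞/∞ form), then apply L'Hôpital's rule:
  lim(x→5) 3·(5-x)·ln(5-x) = 0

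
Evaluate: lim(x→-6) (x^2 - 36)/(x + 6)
This is a standard limit.

Factor or rationalize the expression:
  lim(x→-6) (x^2 - 36)/(x + 6) = -12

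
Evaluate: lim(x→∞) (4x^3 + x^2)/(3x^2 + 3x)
This is an ∞/∞ indeterminate form.

Apply L'Hôpital's rule: differentiate numerator and denominator separately.
  f(x) = 4·x^3 + x^2   ⇒   f'(x) = 12·x^2 + 2·x
  g(x) = 3·x^2 + 3·x   ⇒   g'(x) = 6·x + 3
  lim(x→∞) f'(x)/g'(x) = lim(x→∞) (12·x^2 + 2·x)/(6·x + 3)
  = ∞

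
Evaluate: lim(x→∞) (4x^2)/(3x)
This is an ∞/∞ indeterminate form.

Apply L'Hôpital's rule: differentiate numerator and denominator separately.
  f(x) = 4·x^2   ⇒   f'(x) = 8·x
  g(x) = 3·x   ⇒   g'(x) = 3
  lim(x→∞) f'(x)/g'(x) = lim(x→∞) (8·x)/(3)
  = ∞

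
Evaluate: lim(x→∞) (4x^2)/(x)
This is an ∞/∞ indeterminate form.

Apply L'Hôpital's rule: differentiate numerator and denominator separately.
  f(x) = 4·x^2   ⇒   f'(x) = 8·x
  g(x) = x   ⇒   g'(x) = 1
  lim(x→∞) f'(x)/g'(x) = lim(x→∞) (8·x)/(1)
  = ∞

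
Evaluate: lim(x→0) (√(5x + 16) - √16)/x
This is a standard limit.

Factor or rationalize the expression:
  lim(x→0) (√(5x + 16) - √16)/x = 5/8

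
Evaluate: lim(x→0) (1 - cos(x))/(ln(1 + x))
This is a 0/0 indeterminate form.

Apply L'Hôpital's rule: differentiate numerator and denominator separately.
  f(x) = 1 - cos(x)   ⇒   f'(x) = sin(x)
  g(x) = ln(x + 1)   ⇒   g'(x) = 1/(x + 1)
  lim(x→0) f'(x)/g'(x) = lim(x→0) (sin(x))/(1/(x + 1))
  = 0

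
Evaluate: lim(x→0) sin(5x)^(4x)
This is an exponential indeterminate form.

For exponential indeterminate forms, take the natural log:
  Let L = lim(x→0) sin(5x)^(4x)
  Then ln(L) = lim(x→0) [exponent × ln(base)]
  Evaluate using L'Hôpital or standard limits, then exponentiate.
  L = 1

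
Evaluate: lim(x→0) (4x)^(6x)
This is an exponential indeterminate form.

For exponential indeterminate forms, take the natural log:
  Let L = lim(x→0) (4x)^(6x)
  Then ln(L) = lim(x→0) [exponent × ln(base)]
  Evaluate using L'Hôpital or standard limits, then exponentiate.
  L = 1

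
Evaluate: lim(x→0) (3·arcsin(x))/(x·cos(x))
This is a 0/0 indeterminate form.

Apply L'Hôpital's rule: differentiate numerator and denominator separately.
  f(x) = 3·asin(x)   ⇒   f'(x) = 3/sqrt(1 - x^2)
  g(x) = x·cos(x)   ⇒   g'(x) = -x·sin(x) + cos(x)
  lim(x→0) f'(x)/g'(x) = lim(x→0) (3/sqrt(1 - x^2))/(-x·sin(x) + cos(x))
  = 3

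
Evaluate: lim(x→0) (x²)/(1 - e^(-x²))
This is a 0/0 indeterminate form.

Apply L'Hôpital's rule: differentiate numerator and denominator separately.
  f(x) = x^2   ⇒   f'(x) = 2·x
  g(x) = 1 - e^(-x^2)   ⇒   g'(x) = 2·x·e^(-x^2)
  lim(x→0) f'(x)/g'(x) = lim(x→0) (2·x)/(2·x·e^(-x^2))
  = 1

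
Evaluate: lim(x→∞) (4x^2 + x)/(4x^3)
This is an ∞/∞ indeterminate form.

Apply L'Hôpital's rule: differentiate numerator and denominator separately.
  f(x) = 4·x^2 + x   ⇒   f'(x) = 8·x + 1
  g(x) = 4·x^3   ⇒   g'(x) = 12·x^2
  lim(x→∞) f'(x)/g'(x) = lim(x→∞) (8·x + 1)/(12·x^2)
  = 0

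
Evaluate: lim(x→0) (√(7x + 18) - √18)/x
This is a standard limit.

Factor or rationalize the expression:
  lim(x→0) (√(7x + 18) - √18)/x = 7·sqrt(2)/12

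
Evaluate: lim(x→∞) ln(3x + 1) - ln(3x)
This is an ∞-∞ indeterminate form.

Combine fractions or rationalize to convert ∞-∞ to 0/0 form:
  lim(x→∞) ln(3x + 1) - ln(3x) = 0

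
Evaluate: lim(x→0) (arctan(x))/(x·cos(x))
This is a 0/0 indeterminate form.

Apply L'Hôpital's rule: differentiate numerator and denominator separately.
  f(x) = atan(x)   ⇒   f'(x) = 1/(x^2 + 1)
  g(x) = x·cos(x)   ⇒   g'(x) = -x·sin(x) + cos(x)
  lim(x→0) f'(x)/g'(x) = lim(x→0) (1/(x^2 + 1))/(-x·sin(x) + cos(x))
  = 1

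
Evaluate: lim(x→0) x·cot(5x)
This is a 0·∞ indeterminate form.

Rewrite 0·∞ as a quotient (0/0 or ∞/∞ form), then apply L'Hôpital's rule:
  lim(x→0) x·cot(5x) = 1/5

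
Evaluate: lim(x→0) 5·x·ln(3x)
This is a 0·∞ indeterminate form.

Rewrite 0·∞ as a quotient (0/0 or ∞/∞ form), then apply L'Hôpital's rule:
  lim(x→0) 5·x·ln(3x) = 0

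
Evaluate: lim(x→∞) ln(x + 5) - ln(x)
This is an ∞-∞ indeterminate form.

Combine fractions or rationalize to convert ∞-∞ to 0/0 form:
  lim(x→∞) ln(x + 5) - ln(x) = 0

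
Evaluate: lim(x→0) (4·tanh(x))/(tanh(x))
This is a 0/0 indeterminate form.

Apply L'Hôpital's rule: differentiate numerator and denominator separately.
  f(x) = 4·tanh(x)   ⇒   f'(x) = 4 - 4·tanh(x)^2
  g(x) = tanh(x)   ⇒   g'(x) = 1 - tanh(x)^2
  lim(x→0) f'(x)/g'(x) = lim(x→0) (4 - 4·tanh(x)^2)/(1 - tanh(x)^2)
  = 4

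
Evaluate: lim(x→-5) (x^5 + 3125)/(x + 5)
This is a standard limit.

Factor or rationalize the expression:
  lim(x→-5) (x^5 + 3125)/(x + 5) = 3125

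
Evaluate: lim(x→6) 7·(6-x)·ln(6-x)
This is a 0·∞ indeterminate form.

Rewrite 0·∞ as a quotient (0/0 or ∞/∞ form), then apply L'Hôpital's rule:
  lim(x→6) 7·(6-x)·ln(6-x) = 0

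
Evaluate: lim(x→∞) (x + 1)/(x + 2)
This is an ∞/∞ indeterminate form.

Apply L'Hôpital's rule: differentiate numerator and denominator separately.
  f(x) = x + 1   ⇒   f'(x) = 1
  g(x) = x + 2   ⇒   g'(x) = 1
  lim(x→∞) f'(x)/g'(x) = lim(x→∞) (1)/(1)
  = 1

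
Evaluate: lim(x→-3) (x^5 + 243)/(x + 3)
This is a standard limit.

Factor or rationalize the expression:
  lim(x→-3) (x^5 + 243)/(x + 3) = 405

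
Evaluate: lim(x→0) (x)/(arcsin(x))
This is a 0/0 indeterminate form.

Apply L'Hôpital's rule: differentiate numerator and denominator separately.
  f(x) = x   ⇒   f'(x) = 1
  g(x) = asin(x)   ⇒   g'(x) = 1/sqrt(1 - x^2)
  lim(x→0) f'(x)/g'(x) = lim(x→0) (1)/(1/sqrt(1 - x^2))
  = 1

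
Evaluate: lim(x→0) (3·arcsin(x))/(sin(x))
This is a 0/0 indeterminate form.

Apply L'Hôpital's rule: differentiate numerator and denominator separately.
  f(x) = 3·asin(x)   ⇒   f'(x) = 3/sqrt(1 - x^2)
  g(x) = sin(x)   ⇒   g'(x) = cos(x)
  lim(x→0) f'(x)/g'(x) = lim(x→0) (3/sqrt(1 - x^2))/(cos(x))
  = 3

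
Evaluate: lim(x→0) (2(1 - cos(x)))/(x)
This is a 0/0 indeterminate form.

Apply L'Hôpital's rule: differentiate numerator and denominator separately.
  f(x) = 2 - 2·cos(x)   ⇒   f'(x) = 2·sin(x)
  g(x) = x   ⇒   g'(x) = 1
  lim(x→0) f'(x)/g'(x) = lim(x→0) (2·sin(x))/(1)
  = 0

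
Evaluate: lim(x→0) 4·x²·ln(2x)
This is a 0·∞ indeterminate form.

Rewrite 0·∞ as a quotient (0/0 or ∞/∞ form), then apply L'Hôpital's rule:
  lim(x→0) 4·x²·ln(2x) = 0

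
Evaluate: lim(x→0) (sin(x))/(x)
This is a 0/0 indeterminate form.

Apply L'Hôpital's rule: differentiate numerator and denominator separately.
  f(x) = sin(x)   ⇒   f'(x) = cos(x)
  g(x) = x   ⇒   g'(x) = 1
  lim(x→0) f'(x)/g'(x) = lim(x→0) (cos(x))/(1)
  = 1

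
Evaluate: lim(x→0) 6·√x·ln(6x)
This is a 0·∞ indeterminate form.

Rewrite 0·∞ as a quotient (0/0 or ∞/∞ form), then apply L'Hôpital's rule:
  lim(x→0) 6·√x·ln(6x) = 0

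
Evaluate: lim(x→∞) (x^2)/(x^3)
This is an ∞/∞ indeterminate form.

Apply L'Hôpital's rule: differentiate numerator and denominator separately.
  f(x) = x^2   ⇒   f'(x) = 2·x
  g(x) = x^3   ⇒   g'(x) = 3·x^2
  lim(x→∞) f'(x)/g'(x) = lim(x→∞) (2·x)/(3·x^2)
  = 0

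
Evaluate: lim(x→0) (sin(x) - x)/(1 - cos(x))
This is a 0/0 indeterminate form.

Apply L'Hôpital's rule: differentiate numerator and denominator separately.
  f(x) = -x + sin(x)   ⇒   f'(x) = cos(x) - 1
  g(x) = 1 - cos(x)   ⇒   g'(x) = sin(x)
  lim(x→0) f'(x)/g'(x) = lim(x→0) (cos(x) - 1)/(sin(x))
  = 0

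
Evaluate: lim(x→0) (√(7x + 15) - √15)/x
This is a standard limit.

Factor or rationalize the expression:
  lim(x→0) (√(7x + 15) - √15)/x = 7·sqrt(15)/30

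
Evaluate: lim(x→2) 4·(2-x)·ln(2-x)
This is a 0·∞ indeterminate form.

Rewrite 0·∞ as a quotient (0/0 or ∞/∞ form), then apply L'Hôpital's rule:
  lim(x→2) 4·(2-x)·ln(2-x) = 0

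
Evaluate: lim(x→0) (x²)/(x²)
This is a 0/0 indeterminate form.

Apply L'Hôpital's rule: differentiate numerator and denominator separately.
  f(x) = x^2   ⇒   f'(x) = 2·x
  g(x) = x^2   ⇒   g'(x) = 2·x
  lim(x→0) f'(x)/g'(x) = lim(x→0) (2·x)/(2·x)
  = 1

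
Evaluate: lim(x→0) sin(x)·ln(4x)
This is a 0·∞ indeterminate form.

Rewrite 0·∞ as a quotient (0/0 or ∞/∞ form), then apply L'Hôpital's rule:
  lim(x→0) sin(x)·ln(4x) = 0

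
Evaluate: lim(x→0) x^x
This is an exponential indeterminate form.

For exponential indeterminate forms, take the natural log:
  Let L = lim(x→0) x^x
  Then ln(L) = lim(x→0) [exponent × ln(base)]
  Evaluate using L'Hôpital or standard limits, then exponentiate.
  L = 1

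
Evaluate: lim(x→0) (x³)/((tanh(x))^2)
This is a 0/0 indeterminate form.

Apply L'Hôpital's rule: differentiate numerator and denominator separately.
  f(x) = x^3   ⇒   f'(x) = 3·x^2
  g(x) = tanh(x)^2   ⇒   g'(x) = (2 - 2·tanh(x)^2)·tanh(x)
  lim(x→0) f'(x)/g'(x) = lim(x→0) (3·x^2)/((2 - 2·tanh(x)^2)·tanh(x))
  = 0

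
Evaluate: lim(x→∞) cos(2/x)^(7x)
This is an exponential indeterminate form.

For exponential indeterminate forms, take the natural log:
  Let L = lim(x→∞) cos(2/x)^(7x)
  Then ln(L) = lim(x→∞) [exponent × ln(base)]
  Evaluate using L'Hôpital or standard limits, then exponentiate.
  L = 1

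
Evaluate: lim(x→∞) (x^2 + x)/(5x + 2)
This is an ∞/∞ indeterminate form.

Apply L'Hôpital's rule: differentiate numerator and denominator separately.
  f(x) = x^2 + x   ⇒   f'(x) = 2·x + 1
  g(x) = 5·x + 2   ⇒   g'(x) = 5
  lim(x→∞) f'(x)/g'(x) = lim(x→∞) (2·x + 1)/(5)
  = ∞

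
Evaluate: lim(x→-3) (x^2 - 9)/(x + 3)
This is a standard limit.

Factor or rationalize the expression:
  lim(x→-3) (x^2 - 9)/(x + 3) = -6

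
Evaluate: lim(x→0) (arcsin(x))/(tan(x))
This is a 0/0 indeterminate form.

Apply L'Hôpital's rule: differentiate numerator and denominator separately.
  f(x) = asin(x)   ⇒   f'(x) = 1/sqrt(1 - x^2)
  g(x) = tan(x)   ⇒   g'(x) = tan(x)^2 + 1
  lim(x→0) f'(x)/g'(x) = lim(x→0) (1/sqrt(1 - x^2))/(tan(x)^2 + 1)
  = 1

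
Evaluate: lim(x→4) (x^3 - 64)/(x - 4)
This is a standard limit.

Factor or rationalize the expression:
  lim(x→4) (x^3 - 64)/(x - 4) = 48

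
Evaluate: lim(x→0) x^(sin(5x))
This is an exponential indeterminate form.

For exponential indeterminate forms, take the natural log:
  Let L = lim(x→0) x^(sin(5x))
  Then ln(L) = lim(x→0) [exponent × ln(base)]
  Evaluate using L'Hôpital or standard limits, then exponentiate.
  L = 1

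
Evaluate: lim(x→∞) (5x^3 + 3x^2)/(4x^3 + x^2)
This is an ∞/∞ indeterminate form.

Apply L'Hôpital's rule: differentiate numerator and denominator separately.
  f(x) = 5·x^3 + 3·x^2   ⇒   f'(x) = 15·x^2 + 6·x
  g(x) = 4·x^3 + x^2   ⇒   g'(x) = 12·x^2 + 2·x
  lim(x→∞) f'(x)/g'(x) = lim(x→∞) (15·x^2 + 6·x)/(12·x^2 + 2·x)
  = 5/4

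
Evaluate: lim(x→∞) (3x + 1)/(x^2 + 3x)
This is an ∞/∞ indeterminate form.

Apply L'Hôpital's rule: differentiate numerator and denominator separately.
  f(x) = 3·x + 1   ⇒   f'(x) = 3
  g(x) = x^2 + 3·x   ⇒   g'(x) = 2·x + 3
  lim(x→∞) f'(x)/g'(x) = lim(x→∞) (3)/(2·x + 3)
  = 0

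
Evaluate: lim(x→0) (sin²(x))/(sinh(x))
This is a 0/0 indeterminate form.

Apply L'Hôpital's rule: differentiate numerator and denominator separately.
  f(x) = sin(x)^2   ⇒   f'(x) = 2·sin(x)·cos(x)
  g(x) = sinh(x)   ⇒   g'(x) = cosh(x)
  lim(x→0) f'(x)/g'(x) = lim(x→0) (2·sin(x)·cos(x))/(cosh(x))
  = 0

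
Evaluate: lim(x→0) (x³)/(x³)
This is a 0/0 indeterminate form.

Apply L'Hôpital's rule: differentiate numerator and denominator separately.
  f(x) = x^3   ⇒   f'(x) = 3·x^2
  g(x) = x^3   ⇒   g'(x) = 3·x^2
  lim(x→0) f'(x)/g'(x) = lim(x→0) (3·x^2)/(3·x^2)
  = 1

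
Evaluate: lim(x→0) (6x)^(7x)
This is an exponential indeterminate form.

For exponential indeterminate forms, take the natural log:
  Let L = lim(x→0) (6x)^(7x)
  Then ln(L) = lim(x→0) [exponent × ln(base)]
  Evaluate using L'Hôpital or standard limits, then exponentiate.
  L = 1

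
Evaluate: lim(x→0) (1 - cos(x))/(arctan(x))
This is a 0/0 indeterminate form.

Apply L'Hôpital's rule: differentiate numerator and denominator separately.
  f(x) = 1 - cos(x)   ⇒   f'(x) = sin(x)
  g(x) = atan(x)   ⇒   g'(x) = 1/(x^2 + 1)
  lim(x→0) f'(x)/g'(x) = lim(x→0) (sin(x))/(1/(x^2 + 1))
  = 0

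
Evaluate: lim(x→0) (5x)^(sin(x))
This is an exponential indeterminate form.

For exponential indeterminate forms, take the natural log:
  Let L = lim(x→0) (5x)^(sin(x))
  Then ln(L) = lim(x→0) [exponent × ln(base)]
  Evaluate using L'Hôpital or standard limits, then exponentiate.
  L = 1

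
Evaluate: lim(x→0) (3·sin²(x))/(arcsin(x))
This is a 0/0 indeterminate form.

Apply L'Hôpital's rule: differentiate numerator and denominator separately.
  f(x) = 3·sin(x)^2   ⇒   f'(x) = 6·sin(x)·cos(x)
  g(x) = asin(x)   ⇒   g'(x) = 1/sqrt(1 - x^2)
  lim(x→0) f'(x)/g'(x) = lim(x→0) (6·sin(x)·cos(x))/(1/sqrt(1 - x^2))
  = 0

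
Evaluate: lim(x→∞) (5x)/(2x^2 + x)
This is an ∞/∞ indeterminate form.

Apply L'Hôpital's rule: differentiate numerator and denominator separately.
  f(x) = 5·x   ⇒   f'(x) = 5
  g(x) = 2·x^2 + x   ⇒   g'(x) = 4·x + 1
  lim(x→∞) f'(x)/g'(x) = lim(x→∞) (5)/(4·x + 1)
  = 0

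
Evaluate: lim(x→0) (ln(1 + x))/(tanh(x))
This is a 0/0 indeterminate form.

Apply L'Hôpital's rule: differentiate numerator and denominator separately.
  f(x) = ln(x + 1)   ⇒   f'(x) = 1/(x + 1)
  g(x) = tanh(x)   ⇒   g'(x) = 1 - tanh(x)^2
  lim(x→0) f'(x)/g'(x) = lim(x→0) (1/(x + 1))/(1 - tanh(x)^2)
  = 1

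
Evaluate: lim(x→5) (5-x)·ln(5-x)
This is a 0·∞ indeterminate form.

Rewrite 0·∞ as a quotient (0/0 or ∞/∞ form), then apply L'Hôpital's rule:
  lim(x→5) (5-x)·ln(5-x) = 0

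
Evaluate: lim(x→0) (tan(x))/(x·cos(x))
This is a 0/0 indeterminate form.

Apply L'Hôpital's rule: differentiate numerator and denominator separately.
  f(x) = tan(x)   ⇒   f'(x) = tan(x)^2 + 1
  g(x) = x·cos(x)   ⇒   g'(x) = -x·sin(x) + cos(x)
  lim(x→0) f'(x)/g'(x) = lim(x→0) (tan(x)^2 + 1)/(-x·sin(x) + cos(x))
  = 1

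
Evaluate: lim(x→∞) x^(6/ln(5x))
This is an exponential indeterminate form.

For exponential indeterminate forms, take the natural log:
  Let L = lim(x→∞) x^(6/ln(5x))
  Then ln(L) = lim(x→∞) [exponent × ln(base)]
  Evaluate using L'Hôpital or standard limits, then exponentiate.
  L = e^(6)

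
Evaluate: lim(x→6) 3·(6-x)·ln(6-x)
This is a 0·∞ indeterminate form.

Rewrite 0·∞ as a quotient (0/0 or ∞/∞ form), then apply L'Hôpital's rule:
  lim(x→6) 3·(6-x)·ln(6-x) = 0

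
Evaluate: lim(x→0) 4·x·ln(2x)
This is a 0·∞ indeterminate form.

Rewrite 0·∞ as a quotient (0/0 or ∞/∞ form), then apply L'Hôpital's rule:
  lim(x→0) 4·x·ln(2x) = 0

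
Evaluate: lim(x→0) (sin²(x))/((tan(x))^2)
This is a 0/0 indeterminate form.

Apply L'Hôpital's rule: differentiate numerator and denominator separately.
  f(x) = sin(x)^2   ⇒   f'(x) = 2·sin(x)·cos(x)
  g(x) = tan(x)^2   ⇒   g'(x) = (2·tan(x)^2 + 2)·tan(x)
  lim(x→0) f'(x)/g'(x) = lim(x→0) (2·sin(x)·cos(x))/((2·tan(x)^2 + 2)·tan(x))
  = 1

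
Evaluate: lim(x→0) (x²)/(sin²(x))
This is a 0/0 indeterminate form.

Apply L'Hôpital's rule: differentiate numerator and denominator separately.
  f(x) = x^2   ⇒   f'(x) = 2·x
  g(x) = sin(x)^2   ⇒   g'(x) = 2·sin(x)·cos(x)
  lim(x→0) f'(x)/g'(x) = lim(x→0) (2·x)/(2·sin(x)·cos(x))
  = 1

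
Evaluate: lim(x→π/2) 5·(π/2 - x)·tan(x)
This is a 0·∞ indeterminate form.

Rewrite 0·∞ as a quotient (0/0 or ∞/∞ form), then apply L'Hôpital's rule:
  lim(x→π/2) 5·(π/2 - x)·tan(x) = 5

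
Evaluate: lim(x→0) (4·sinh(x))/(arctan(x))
This is a 0/0 indeterminate form.

Apply L'Hôpital's rule: differentiate numerator and denominator separately.
  f(x) = 4·sinh(x)   ⇒   f'(x) = 4·cosh(x)
  g(x) = atan(x)   ⇒   g'(x) = 1/(x^2 + 1)
  lim(x→0) f'(x)/g'(x) = lim(x→0) (4·cosh(x))/(1/(x^2 + 1))
  = 4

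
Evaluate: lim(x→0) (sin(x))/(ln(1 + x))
This is a 0/0 indeterminate form.

Apply L'Hôpital's rule: differentiate numerator and denominator separately.
  f(x) = sin(x)   ⇒   f'(x) = cos(x)
  g(x) = ln(x + 1)   ⇒   g'(x) = 1/(x + 1)
  lim(x→0) f'(x)/g'(x) = lim(x→0) (cos(x))/(1/(x + 1))
  = 1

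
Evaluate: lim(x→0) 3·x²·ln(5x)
This is a 0·∞ indeterminate form.

Rewrite 0·∞ as a quotient (0/0 or ∞/∞ form), then apply L'Hôpital's rule:
  lim(x→0) 3·x²·ln(5x) = 0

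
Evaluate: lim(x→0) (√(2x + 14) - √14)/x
This is a standard limit.

Factor or rationalize the expression:
  lim(x→0) (√(2x + 14) - √14)/x = sqrt(14)/14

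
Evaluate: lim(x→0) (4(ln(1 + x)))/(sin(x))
This is a 0/0 indeterminate form.

Apply L'Hôpital's rule: differentiate numerator and denominator separately.
  f(x) = 4·ln(x + 1)   ⇒   f'(x) = 4/(x + 1)
  g(x) = sin(x)   ⇒   g'(x) = cos(x)
  lim(x→0) f'(x)/g'(x) = lim(x→0) (4/(x + 1))/(cos(x))
  = 4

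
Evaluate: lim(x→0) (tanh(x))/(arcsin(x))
This is a 0/0 indeterminate form.

Apply L'Hôpital's rule: differentiate numerator and denominator separately.
  f(x) = tanh(x)   ⇒   f'(x) = 1 - tanh(x)^2
  g(x) = asin(x)   ⇒   g'(x) = 1/sqrt(1 - x^2)
  lim(x→0) f'(x)/g'(x) = lim(x→0) (1 - tanh(x)^2)/(1/sqrt(1 - x^2))
  = 1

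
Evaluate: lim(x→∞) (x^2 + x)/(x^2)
This is an ∞/∞ indeterminate form.

Apply L'Hôpital's rule: differentiate numerator and denominator separately.
  f(x) = x^2 + x   ⇒   f'(x) = 2·x + 1
  g(x) = x^2   ⇒   g'(x) = 2·x
  lim(x→∞) f'(x)/g'(x) = lim(x→∞) (2·x + 1)/(2·x)
  = 1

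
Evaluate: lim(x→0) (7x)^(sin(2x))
This is an exponential indeterminate form.

For exponential indeterminate forms, take the natural log:
  Let L = lim(x→0) (7x)^(sin(2x))
  Then ln(L) = lim(x→0) [exponent × ln(base)]
  Evaluate using L'Hôpital or standard limits, then exponentiate.
  L = 1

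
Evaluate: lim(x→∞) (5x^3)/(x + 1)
This is an ∞/∞ indeterminate form.

Apply L'Hôpital's rule: differentiate numerator and denominator separately.
  f(x) = 5·x^3   ⇒   f'(x) = 15·x^2
  g(x) = x + 1   ⇒   g'(x) = 1
  lim(x→∞) f'(x)/g'(x) = lim(x→∞) (15·x^2)/(1)
  = ∞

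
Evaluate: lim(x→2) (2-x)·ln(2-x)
This is a 0·∞ indeterminate form.

Rewrite 0·∞ as a quotient (0/0 or ∞/∞ form), then apply L'Hôpital's rule:
  lim(x→2) (2-x)·ln(2-x) = 0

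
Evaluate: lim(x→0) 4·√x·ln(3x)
This is a 0·∞ indeterminate form.

Rewrite 0·∞ as a quotient (0/0 or ∞/∞ form), then apply L'Hôpital's rule:
  lim(x→0) 4·√x·ln(3x) = 0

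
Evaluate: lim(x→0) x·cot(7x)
This is a 0·∞ indeterminate form.

Rewrite 0·∞ as a quotient (0/0 or ∞/∞ form), then apply L'Hôpital's rule:
  lim(x→0) x·cot(7x) = 1/7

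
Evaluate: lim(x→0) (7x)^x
This is an exponential indeterminate form.

For exponential indeterminate forms, take the natural log:
  Let L = lim(x→0) (7x)^x
  Then ln(L) = lim(x→0) [exponent × ln(base)]
  Evaluate using L'Hôpital or standard limits, then exponentiate.
  L = 1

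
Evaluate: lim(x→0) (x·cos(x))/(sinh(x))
This is a 0/0 indeterminate form.

Apply L'Hôpital's rule: differentiate numerator and denominator separately.
  f(x) = x·cos(x)   ⇒   f'(x) = -x·sin(x) + cos(x)
  g(x) = sinh(x)   ⇒   g'(x) = cosh(x)
  lim(x→0) f'(x)/g'(x) = lim(x→0) (-x·sin(x) + cos(x))/(cosh(x))
  = 1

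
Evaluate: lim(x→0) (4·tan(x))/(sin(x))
This is a 0/0 indeterminate form.

Apply L'Hôpital's rule: differentiate numerator and denominator separately.
  f(x) = 4·tan(x)   ⇒   f'(x) = 4·tan(x)^2 + 4
  g(x) = sin(x)   ⇒   g'(x) = cos(x)
  lim(x→0) f'(x)/g'(x) = lim(x→0) (4·tan(x)^2 + 4)/(cos(x))
  = 4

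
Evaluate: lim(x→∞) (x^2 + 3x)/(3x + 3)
This is an ∞/∞ indeterminate form.

Apply L'Hôpital's rule: differentiate numerator and denominator separately.
  f(x) = x^2 + 3·x   ⇒   f'(x) = 2·x + 3
  g(x) = 3·x + 3   ⇒   g'(x) = 3
  lim(x→∞) f'(x)/g'(x) = lim(x→∞) (2·x + 3)/(3)
  = ∞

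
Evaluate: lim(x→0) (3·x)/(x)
This is a 0/0 indeterminate form.

Apply L'Hôpital's rule: differentiate numerator and denominator separately.
  f(x) = 3·x   ⇒   f'(x) = 3
  g(x) = x   ⇒   g'(x) = 1
  lim(x→0) f'(x)/g'(x) = lim(x→0) (3)/(1)
  = 3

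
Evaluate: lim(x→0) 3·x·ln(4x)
This is a 0·∞ indeterminate form.

Rewrite 0·∞ as a quotient (0/0 or ∞/∞ form), then apply L'Hôpital's rule:
  lim(x→0) 3·x·ln(4x) = 0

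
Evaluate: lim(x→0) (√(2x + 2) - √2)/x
This is a standard limit.

Factor or rationalize the expression:
  lim(x→0) (√(2x + 2) - √2)/x = sqrt(2)/2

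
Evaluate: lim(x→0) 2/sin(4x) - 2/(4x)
This is an ∞-∞ indeterminate form.

Combine fractions or rationalize to convert ∞-∞ to 0/0 form:
  lim(x→0) 2/sin(4x) - 2/(4x) = 0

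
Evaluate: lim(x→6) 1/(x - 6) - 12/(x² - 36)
This is an ∞-∞ indeterminate form.

Combine fractions or rationalize to convert ∞-∞ to 0/0 form:
  lim(x→6) 1/(x - 6) - 12/(x² - 36) = 1/12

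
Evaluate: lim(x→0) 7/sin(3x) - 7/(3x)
This is an ∞-∞ indeterminate form.

Combine fractions or rationalize to convert ∞-∞ to 0/0 form:
  lim(x→0) 7/sin(3x) - 7/(3x) = 0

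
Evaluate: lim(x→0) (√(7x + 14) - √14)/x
This is a standard limit.

Factor or rationalize the expression:
  lim(x→0) (√(7x + 14) - √14)/x = sqrt(14)/4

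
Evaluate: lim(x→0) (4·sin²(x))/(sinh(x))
This is a 0/0 indeterminate form.

Apply L'Hôpital's rule: differentiate numerator and denominator separately.
  f(x) = 4·sin(x)^2   ⇒   f'(x) = 8·sin(x)·cos(x)
  g(x) = sinh(x)   ⇒   g'(x) = cosh(x)
  lim(x→0) f'(x)/g'(x) = lim(x→0) (8·sin(x)·cos(x))/(cosh(x))
  = 0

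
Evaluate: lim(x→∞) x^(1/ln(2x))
This is an exponential indeterminate form.

For exponential indeterminate forms, take the natural log:
  Let L = lim(x→∞) x^(1/ln(2x))
  Then ln(L) = lim(x→∞) [exponent × ln(base)]
  Evaluate using L'Hôpital or standard limits, then exponentiate.
  L = e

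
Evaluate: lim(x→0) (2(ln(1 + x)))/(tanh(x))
This is a 0/0 indeterminate form.

Apply L'Hôpital's rule: differentiate numerator and denominator separately.
  f(x) = 2·ln(x + 1)   ⇒   f'(x) = 2/(x + 1)
  g(x) = tanh(x)   ⇒   g'(x) = 1 - tanh(x)^2
  lim(x→0) f'(x)/g'(x) = lim(x→0) (2/(x + 1))/(1 - tanh(x)^2)
  = 2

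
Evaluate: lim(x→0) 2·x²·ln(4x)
This is a 0·∞ indeterminate form.

Rewrite 0·∞ as a quotient (0/0 or ∞/∞ form), then apply L'Hôpital's rule:
  lim(x→0) 2·x²·ln(4x) = 0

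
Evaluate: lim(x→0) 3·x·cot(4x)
This is a 0·∞ indeterminate form.

Rewrite 0·∞ as a quotient (0/0 or ∞/∞ form), then apply L'Hôpital's rule:
  lim(x→0) 3·x·cot(4x) = 3/4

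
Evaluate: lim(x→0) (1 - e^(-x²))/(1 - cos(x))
This is a 0/0 indeterminate form.

Apply L'Hôpital's rule: differentiate numerator and denominator separately.
  f(x) = 1 - e^(-x^2)   ⇒   f'(x) = 2·x·e^(-x^2)
  g(x) = 1 - cos(x)   ⇒   g'(x) = sin(x)
  lim(x→0) f'(x)/g'(x) = lim(x→0) (2·x·e^(-x^2))/(sin(x))
  = 2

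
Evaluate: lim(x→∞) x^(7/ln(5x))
This is an exponential indeterminate form.

For exponential indeterminate forms, take the natural log:
  Let L = lim(x→∞) x^(7/ln(5x))
  Then ln(L) = lim(x→∞) [exponent × ln(base)]
  Evaluate using L'Hôpital or standard limits, then exponentiate.
  L = e^(7)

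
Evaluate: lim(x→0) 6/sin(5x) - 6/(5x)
This is an ∞-∞ indeterminate form.

Combine fractions or rationalize to convert ∞-∞ to 0/0 form:
  lim(x→0) 6/sin(5x) - 6/(5x) = 0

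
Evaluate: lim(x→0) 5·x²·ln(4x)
This is a 0·∞ indeterminate form.

Rewrite 0·∞ as a quotient (0/0 or ∞/∞ form), then apply L'Hôpital's rule:
  lim(x→0) 5·x²·ln(4x) = 0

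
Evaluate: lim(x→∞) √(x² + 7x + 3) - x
This is an ∞-∞ indeterminate form.

Combine fractions or rationalize to convert ∞-∞ to 0/0 form:
  lim(x→∞) √(x² + 7x + 3) - x = 7/2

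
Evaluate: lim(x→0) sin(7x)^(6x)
This is an exponential indeterminate form.

For exponential indeterminate forms, take the natural log:
  Let L = lim(x→0) sin(7x)^(6x)
  Then ln(L) = lim(x→0) [exponent × ln(base)]
  Evaluate using L'Hôpital or standard limits, then exponentiate.
  L = 1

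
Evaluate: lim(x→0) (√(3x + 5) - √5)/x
This is a standard limit.

Factor or rationalize the expression:
  lim(x→0) (√(3x + 5) - √5)/x = 3·sqrt(5)/10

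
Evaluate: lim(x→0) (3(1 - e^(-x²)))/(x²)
This is a 0/0 indeterminate form.

Apply L'Hôpital's rule: differentiate numerator and denominator separately.
  f(x) = 3 - 3·e^(-x^2)   ⇒   f'(x) = 6·x·e^(-x^2)
  g(x) = x^2   ⇒   g'(x) = 2·x
  lim(x→0) f'(x)/g'(x) = lim(x→0) (6·x·e^(-x^2))/(2·x)
  = 3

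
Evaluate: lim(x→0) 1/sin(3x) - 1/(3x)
This is an ∞-∞ indeterminate form.

Combine fractions or rationalize to convert ∞-∞ to 0/0 form:
  lim(x→0) 1/sin(3x) - 1/(3x) = 0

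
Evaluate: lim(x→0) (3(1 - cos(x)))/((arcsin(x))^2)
This is a 0/0 indeterminate form.

Apply L'Hôpital's rule: differentiate numerator and denominator separately.
  f(x) = 3 - 3·cos(x)   ⇒   f'(x) = 3·sin(x)
  g(x) = asin(x)^2   ⇒   g'(x) = 2·asin(x)/sqrt(1 - x^2)
  lim(x→0) f'(x)/g'(x) = lim(x→0) (3·sin(x))/(2·asin(x)/sqrt(1 - x^2))
  = 3/2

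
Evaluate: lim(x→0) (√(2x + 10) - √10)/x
This is a standard limit.

Factor or rationalize the expression:
  lim(x→0) (√(2x + 10) - √10)/x = sqrt(10)/10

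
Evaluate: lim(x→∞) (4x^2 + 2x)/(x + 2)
This is an ∞/∞ indeterminate form.

Apply L'Hôpital's rule: differentiate numerator and denominator separately.
  f(x) = 4·x^2 + 2·x   ⇒   f'(x) = 8·x + 2
  g(x) = x + 2   ⇒   g'(x) = 1
  lim(x→∞) f'(x)/g'(x) = lim(x→∞) (8·x + 2)/(1)
  = ∞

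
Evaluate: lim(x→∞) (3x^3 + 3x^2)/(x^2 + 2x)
This is an ∞/∞ indeterminate form.

Apply L'Hôpital's rule: differentiate numerator and denominator separately.
  f(x) = 3·x^3 + 3·x^2   ⇒   f'(x) = 9·x^2 + 6·x
  g(x) = x^2 + 2·x   ⇒   g'(x) = 2·x + 2
  lim(x→∞) f'(x)/g'(x) = lim(x→∞) (9·x^2 + 6·x)/(2·x + 2)
  = ∞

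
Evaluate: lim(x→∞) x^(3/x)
This is an exponential indeterminate form.

For exponential indeterminate forms, take the natural log:
  Let L = lim(x→∞) x^(3/x)
  Then ln(L) = lim(x→∞) [exponent × ln(base)]
  Evaluate using L'Hôpital or standard limits, then exponentiate.
  L = 1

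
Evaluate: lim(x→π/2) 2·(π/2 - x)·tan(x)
This is a 0·∞ indeterminate form.

Rewrite 0·∞ as a quotient (0/0 or ∞/∞ form), then apply L'Hôpital's rule:
  lim(x→π/2) 2·(π/2 - x)·tan(x) = 2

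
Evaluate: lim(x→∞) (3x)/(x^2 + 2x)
This is an ∞/∞ indeterminate form.

Apply L'Hôpital's rule: differentiate numerator and denominator separately.
  f(x) = 3·x   ⇒   f'(x) = 3
  g(x) = x^2 + 2·x   ⇒   g'(x) = 2·x + 2
  lim(x→∞) f'(x)/g'(x) = lim(x→∞) (3)/(2·x + 2)
  = 0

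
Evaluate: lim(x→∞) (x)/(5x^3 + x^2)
This is an ∞/∞ indeterminate form.

Apply L'Hôpital's rule: differentiate numerator and denominator separately.
  f(x) = x   ⇒   f'(x) = 1
  g(x) = 5·x^3 + x^2   ⇒   g'(x) = 15·x^2 + 2·x
  lim(x→∞) f'(x)/g'(x) = lim(x→∞) (1)/(15·x^2 + 2·x)
  = 0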